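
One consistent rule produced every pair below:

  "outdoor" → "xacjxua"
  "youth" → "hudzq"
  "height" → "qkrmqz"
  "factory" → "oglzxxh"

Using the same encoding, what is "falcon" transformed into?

oguixt

Shifts by position in outdoor: pos 0: o→x (+9), pos 1: u→a (+6), pos 2: t→c (+9), pos 3: d→j (+6) — repeating every 2. It's a Vigenère-style cipher with numeric key [9,6]: position i shifts by key[i mod 2].
For falcon: f+9=o, a+6=g, l+9=u, c+6=i, o+9=x, n+6=t.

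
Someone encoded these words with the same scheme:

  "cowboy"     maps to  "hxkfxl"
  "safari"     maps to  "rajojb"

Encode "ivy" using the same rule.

Two steps: reverse the string, then apply a Caesar shift of +9.
On ivy: reverse → yvi; then shift: y+9=h, v+9=e, i+9=r.

her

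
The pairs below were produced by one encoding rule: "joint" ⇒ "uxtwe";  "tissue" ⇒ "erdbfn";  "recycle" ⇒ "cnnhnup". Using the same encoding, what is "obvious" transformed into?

zkgrzdd

The shifts repeat in a cycle of length 2: positions 0,1,… shift by +11, +9, then the pattern repeats.
Applying it to obvious: o+11=z, b+9=k, v+11=g, i+9=r, o+11=z, u+9=d, s+11=d.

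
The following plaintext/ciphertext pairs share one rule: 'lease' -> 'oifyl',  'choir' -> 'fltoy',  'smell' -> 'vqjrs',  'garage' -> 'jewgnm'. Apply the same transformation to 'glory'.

jptxf

Each letter shifts forward by (position + 3), i.e. 3, 4, 5, … — the shift grows by one for each successive letter.
Applying it to glory: g+3=j, l+4=p, o+5=t, r+6=x, y+7=f.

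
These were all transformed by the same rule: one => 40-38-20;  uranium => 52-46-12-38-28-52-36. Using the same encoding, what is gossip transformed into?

24-40-48-48-28-42

Each letter becomes 2×(its alphabet position, a=1..z=26) + 10.
For gossip: g=7→24, o=15→40, s=19→48, s=19→48, i=9→28, p=16→42.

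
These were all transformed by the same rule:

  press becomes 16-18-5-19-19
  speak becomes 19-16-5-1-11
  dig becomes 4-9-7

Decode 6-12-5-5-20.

Each letter is replaced by its alphabet position (a=1, b=2, …, z=26).
Undoing it on 6-12-5-5-20: 6=f, 12=l, 5=e, 5=e, 20=t.

fleet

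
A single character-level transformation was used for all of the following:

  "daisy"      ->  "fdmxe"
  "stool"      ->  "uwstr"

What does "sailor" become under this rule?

In daisy: d→f is +2, a→d is +3, i→m is +4, s→x is +5 — the shift increases by 1 each position. The shift increases by 1 at each position, starting from +2: 2, 3, 4, ….
On sailor: s+2=u, a+3=d, i+4=m, l+5=q, o+6=u, r+7=y.

udmquy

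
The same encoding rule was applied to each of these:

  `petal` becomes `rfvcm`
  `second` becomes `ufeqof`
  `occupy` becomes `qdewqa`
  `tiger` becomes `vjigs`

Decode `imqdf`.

A repeating key of period 3 is used — shifts +2, +1, +2 over and over.
Undoing it on imqdf: i−2=g, m−1=l, q−2=o, d−2=b, f−1=e.

globe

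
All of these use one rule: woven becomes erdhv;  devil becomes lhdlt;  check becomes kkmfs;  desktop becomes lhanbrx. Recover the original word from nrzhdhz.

forever

Shifts by position in woven: pos 0: w→e (+8), pos 1: o→r (+3), pos 2: v→d (+8), pos 3: e→h (+3) — repeating every 2. The shifts repeat in a cycle of length 2: positions 0,1,… shift by +8, +3, then the pattern repeats.
Undoing it on nrzhdhz: n−8=f, r−3=o, z−8=r, h−3=e, d−8=v, h−3=e, z−8=r.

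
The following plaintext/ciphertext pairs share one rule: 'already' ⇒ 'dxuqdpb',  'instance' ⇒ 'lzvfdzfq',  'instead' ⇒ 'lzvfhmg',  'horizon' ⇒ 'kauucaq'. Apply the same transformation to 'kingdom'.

Shifts by position in already: pos 0: a→d (+3), pos 1: l→x (+12), pos 2: r→u (+3), pos 3: e→q (+12) — repeating every 2. It's a Vigenère-style cipher with numeric key [3,12]: position i shifts by key[i mod 2].
Applying it to kingdom: k+3=n, i+12=u, n+3=q, g+12=s, d+3=g, o+12=a, m+3=p.

nuqsgap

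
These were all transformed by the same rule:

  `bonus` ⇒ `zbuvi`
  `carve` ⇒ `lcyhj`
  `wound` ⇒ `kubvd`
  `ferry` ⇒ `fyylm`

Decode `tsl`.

elm

The output letters match the input read backwards, each shifted +7: bonus reversed is sunob. The word is reversed, then every letter is shifted forward by 7.
Decoding tsl: shift back: t−7=m, s−7=l, l−7=e → mle; then reverse → elm.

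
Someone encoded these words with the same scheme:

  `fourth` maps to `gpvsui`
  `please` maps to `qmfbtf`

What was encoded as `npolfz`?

Compare letters: f→g is +1, o→p is +1, u→v is +1 — a constant shift. It's a constant shift of +1 (ROT1).
Undoing it on npolfz: n−1=m, p−1=o, o−1=n, l−1=k, f−1=e, z−1=y.

monkey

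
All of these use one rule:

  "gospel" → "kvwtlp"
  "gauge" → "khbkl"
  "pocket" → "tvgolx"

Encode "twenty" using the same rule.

xalrxc

The shift depends on letter class: consonant g→k is +4, but vowel o→v is +7. Vowels shift forward by 7 and consonants shift forward by 4.
Applying it to twenty: t(cons)+4=x, w(cons)+4=a, e(vowel)+7=l, n(cons)+4=r, t(cons)+4=x, y(cons)+4=c.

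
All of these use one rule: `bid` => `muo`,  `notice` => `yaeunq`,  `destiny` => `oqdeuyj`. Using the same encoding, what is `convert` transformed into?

The shift depends on letter class: consonant b→m is +11, but vowel i→u is +12. The rule splits by letter class: vowels +12, consonants +11.
For convert: c(cons)+11=n, o(vowel)+12=a, n(cons)+11=y, v(cons)+11=g, e(vowel)+12=q, r(cons)+11=c, t(cons)+11=e.

naygqce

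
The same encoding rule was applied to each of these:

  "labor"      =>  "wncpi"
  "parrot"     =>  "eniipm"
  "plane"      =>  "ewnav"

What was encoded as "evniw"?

pearl

Treating letters as 0–25, the rule is x ↦ 15x + 13 (mod 26).
Decoding evniw: e(4)→7·(4−13)≡15=p; v(21)→7·(21−13)≡4=e; n(13)→7·(13−13)≡0=a; i(8)→7·(8−13)≡17=r; w(22)→7·(22−13)≡11=l (all mod 26).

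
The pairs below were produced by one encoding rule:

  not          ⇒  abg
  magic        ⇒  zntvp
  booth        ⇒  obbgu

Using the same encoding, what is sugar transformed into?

Compare letters: n→a is +13, o→b is +13, t→g is +13 — a constant shift. It's a constant shift of +13 (ROT13).
For sugar: s+13=f, u+13=h, g+13=t, a+13=n, r+13=e.

fhtne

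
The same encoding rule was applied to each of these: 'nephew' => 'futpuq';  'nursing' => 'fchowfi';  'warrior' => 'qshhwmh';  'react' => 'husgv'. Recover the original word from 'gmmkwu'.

n(13)→f(5) and e(4)→u(20) fit y≡7x+18 (mod 26); the inverse of 7 mod 26 is 15. Treating letters as 0–25, the rule is x ↦ 7x + 18 (mod 26).
Decoding gmmkwu: g(6)→15·(6−18)≡2=c; m(12)→15·(12−18)≡14=o; m(12)→15·(12−18)≡14=o; k(10)→15·(10−18)≡10=k; w(22)→15·(22−18)≡8=i; u(20)→15·(20−18)≡4=e (all mod 26).

cookie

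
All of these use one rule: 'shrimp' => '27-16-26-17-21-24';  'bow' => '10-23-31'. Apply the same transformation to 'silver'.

27-17-20-30-13-26

s is letter #19 and maps to 27: an offset of 8. Each letter is replaced by its alphabet position (a=1..z=26) + 8.
For silver: s=19→27, i=9→17, l=12→20, v=22→30, e=5→13, r=18→26.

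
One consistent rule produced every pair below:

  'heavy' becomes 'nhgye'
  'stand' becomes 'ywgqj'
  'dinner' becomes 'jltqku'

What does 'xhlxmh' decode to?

refuge

Shifts by position in heavy: pos 0: h→n (+6), pos 1: e→h (+3), pos 2: a→g (+6), pos 3: v→y (+3) — repeating every 2. It's a Vigenère-style cipher with numeric key [6,3]: position i shifts by key[i mod 2].
Decoding xhlxmh: x−6=r, h−3=e, l−6=f, x−3=u, m−6=g, h−3=e.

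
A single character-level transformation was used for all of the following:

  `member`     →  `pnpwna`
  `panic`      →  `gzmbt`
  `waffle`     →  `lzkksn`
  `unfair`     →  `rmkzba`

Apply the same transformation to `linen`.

sbmnm

Treating letters as 0–25, the rule is x ↦ 23x + 25 (mod 26).
On linen: l(11)→23·11+25≡18=s; i(8)→23·8+25≡1=b; n(13)→23·13+25≡12=m; e(4)→23·4+25≡13=n; n(13)→23·13+25≡12=m (all mod 26).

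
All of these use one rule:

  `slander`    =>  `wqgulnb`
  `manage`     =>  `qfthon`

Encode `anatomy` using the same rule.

In slander: s→w is +4, l→q is +5, a→g is +6, n→u is +7 — the shift increases by 1 each position. Letter i (0-indexed) is shifted by i+4, so successive shifts are 4, 5, 6, ….
Applying it to anatomy: a+4=e, n+5=s, a+6=g, t+7=a, o+8=w, m+9=v, y+10=i.

esgawvi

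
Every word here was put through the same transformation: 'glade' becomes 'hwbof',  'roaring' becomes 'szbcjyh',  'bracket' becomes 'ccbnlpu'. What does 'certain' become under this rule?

dpsebto

Shifts by position in glade: pos 0: g→h (+1), pos 1: l→w (+11), pos 2: a→b (+1), pos 3: d→o (+11) — repeating every 2. The shifts repeat in a cycle of length 2: positions 0,1,… shift by +1, +11, then the pattern repeats.
On certain: c+1=d, e+11=p, r+1=s, t+11=e, a+1=b, i+11=t, n+1=o.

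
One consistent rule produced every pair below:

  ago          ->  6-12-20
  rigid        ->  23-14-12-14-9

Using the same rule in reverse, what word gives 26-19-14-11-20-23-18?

uniform

The number is (letter's place in the alphabet, a=1) + 5.
Undoing it on 26-19-14-11-20-23-18: 26→(26−5)÷1=21=u, 19→(19−5)÷1=14=n, 14→(14−5)÷1=9=i, 11→(11−5)÷1=6=f, 20→(20−5)÷1=15=o, 23→(23−5)÷1=18=r, 18→(18−5)÷1=13=m.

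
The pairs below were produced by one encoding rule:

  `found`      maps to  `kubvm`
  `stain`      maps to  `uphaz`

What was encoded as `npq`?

The output letters match the input read backwards, each shifted +7: found reversed is dnuof. Read the word backwards and shift each letter +7.
Decoding npq: shift back: n−7=g, p−7=i, q−7=j → gij; then reverse → jig.

jig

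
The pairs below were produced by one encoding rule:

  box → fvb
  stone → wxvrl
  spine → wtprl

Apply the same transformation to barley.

fhvplc

Vowels shift forward by 7 and consonants shift forward by 4.
For barley: b(cons)+4=f, a(vowel)+7=h, r(cons)+4=v, l(cons)+4=p, e(vowel)+7=l, y(cons)+4=c.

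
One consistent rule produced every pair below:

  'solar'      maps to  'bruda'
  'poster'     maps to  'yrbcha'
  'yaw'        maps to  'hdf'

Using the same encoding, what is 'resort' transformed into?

ahbrac

The shift depends on letter class: consonant s→b is +9, but vowel o→r is +3. Two shifts are in play — +3 for a/e/i/o/u, +9 for every other letter.
For resort: r(cons)+9=a, e(vowel)+3=h, s(cons)+9=b, o(vowel)+3=r, r(cons)+9=a, t(cons)+9=c.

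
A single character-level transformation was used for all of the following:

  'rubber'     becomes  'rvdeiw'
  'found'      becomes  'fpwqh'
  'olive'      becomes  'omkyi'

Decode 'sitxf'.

In rubber: r→r is +0, u→v is +1, b→d is +2, b→e is +3 — the shift increases by 1 each position. The shift increases by 1 at each position, starting from +0: 0, 1, 2, ….
Reversing it on sitxf: s−0=s, i−1=h, t−2=r, x−3=u, f−4=b.

shrub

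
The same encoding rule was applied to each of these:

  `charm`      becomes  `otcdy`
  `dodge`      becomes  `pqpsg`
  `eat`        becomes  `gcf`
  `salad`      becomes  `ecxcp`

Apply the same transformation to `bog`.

The shift depends on letter class: consonant c→o is +12, but vowel a→c is +2. Vowels shift forward by 2 and consonants shift forward by 12.
For bog: b(cons)+12=n, o(vowel)+2=q, g(cons)+12=s.

nqs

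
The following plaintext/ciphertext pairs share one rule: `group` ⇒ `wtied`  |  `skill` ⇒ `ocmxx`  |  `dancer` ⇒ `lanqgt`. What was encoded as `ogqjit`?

Treating letters as 0–25, the rule is x ↦ 21x + 0 (mod 26).
Decoding ogqjit: o(14)→5·(14−0)≡18=s; g(6)→5·(6−0)≡4=e; q(16)→5·(16−0)≡2=c; j(9)→5·(9−0)≡19=t; i(8)→5·(8−0)≡14=o; t(19)→5·(19−0)≡17=r (all mod 26).

sector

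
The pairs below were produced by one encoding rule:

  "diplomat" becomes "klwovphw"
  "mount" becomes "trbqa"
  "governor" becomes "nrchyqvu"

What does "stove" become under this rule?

zwvyl

Shifts by position in diplomat: pos 0: d→k (+7), pos 1: i→l (+3), pos 2: p→w (+7), pos 3: l→o (+3) — repeating every 2. It's a Vigenère-style cipher with numeric key [7,3]: position i shifts by key[i mod 2].
For stove: s+7=z, t+3=w, o+7=v, v+3=y, e+7=l.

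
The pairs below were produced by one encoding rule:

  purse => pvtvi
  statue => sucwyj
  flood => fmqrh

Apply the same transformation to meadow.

In purse: p→p is +0, u→v is +1, r→t is +2, s→v is +3 — the shift increases by 1 each position. Letter i (0-indexed) is shifted by i+0, so successive shifts are 0, 1, 2, ….
For meadow: m+0=m, e+1=f, a+2=c, d+3=g, o+4=s, w+5=b.

mfcgsb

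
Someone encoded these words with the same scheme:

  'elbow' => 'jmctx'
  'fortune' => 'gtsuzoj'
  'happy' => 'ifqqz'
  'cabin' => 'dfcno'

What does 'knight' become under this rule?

Vowels shift forward by 5 and consonants shift forward by 1.
Applying it to knight: k(cons)+1=l, n(cons)+1=o, i(vowel)+5=n, g(cons)+1=h, h(cons)+1=i, t(cons)+1=u.

lonhiu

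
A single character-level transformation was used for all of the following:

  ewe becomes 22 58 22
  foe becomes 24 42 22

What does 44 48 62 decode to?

pry

e(#5)→22 and w(#23)→58: differences scale by 2, so n = 2·pos + 12. Each letter becomes 2×(its alphabet position, a=1..z=26) + 12.
Reversing it on 44 48 62: 44→(44−12)÷2=16=p, 48→(48−12)÷2=18=r, 62→(62−12)÷2=25=y.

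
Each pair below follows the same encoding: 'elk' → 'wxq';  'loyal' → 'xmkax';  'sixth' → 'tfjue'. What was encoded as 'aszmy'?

mango

The output letters match the input read backwards, each shifted +12: elk reversed is kle. Read the word backwards and shift each letter +12.
Undoing it on aszmy: shift back: a−12=o, s−12=g, z−12=n, m−12=a, y−12=m → ognam; then reverse → mango.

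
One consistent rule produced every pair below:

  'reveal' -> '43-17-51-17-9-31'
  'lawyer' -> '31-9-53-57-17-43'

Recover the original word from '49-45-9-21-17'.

usage

With a=1..z=26, the number is 2·pos + 7.
Decoding 49-45-9-21-17: 49→(49−7)÷2=21=u, 45→(45−7)÷2=19=s, 9→(9−7)÷2=1=a, 21→(21−7)÷2=7=g, 17→(17−7)÷2=5=e.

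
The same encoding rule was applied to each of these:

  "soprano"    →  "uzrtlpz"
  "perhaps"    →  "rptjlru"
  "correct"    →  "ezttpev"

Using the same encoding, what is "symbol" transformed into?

uaodzn

The shift depends on letter class: consonant s→u is +2, but vowel o→z is +11. The rule splits by letter class: vowels +11, consonants +2.
For symbol: s(cons)+2=u, y(cons)+2=a, m(cons)+2=o, b(cons)+2=d, o(vowel)+11=z, l(cons)+2=n.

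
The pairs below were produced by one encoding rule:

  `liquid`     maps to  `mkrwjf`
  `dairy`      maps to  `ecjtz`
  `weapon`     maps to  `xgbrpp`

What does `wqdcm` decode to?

vocal

Shifts by position in liquid: pos 0: l→m (+1), pos 1: i→k (+2), pos 2: q→r (+1), pos 3: u→w (+2) — repeating every 2. A repeating key of period 2 is used — shifts +1, +2 over and over.
Undoing it on wqdcm: w−1=v, q−2=o, d−1=c, c−2=a, m−1=l.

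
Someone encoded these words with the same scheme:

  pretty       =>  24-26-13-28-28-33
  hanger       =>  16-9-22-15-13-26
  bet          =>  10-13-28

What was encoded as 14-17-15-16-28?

fight

p is letter #16 and maps to 24: an offset of 8. The number is (letter's place in the alphabet, a=1) + 8.
Reversing it on 14-17-15-16-28: 14→(14−8)÷1=6=f, 17→(17−8)÷1=9=i, 15→(15−8)÷1=7=g, 16→(16−8)÷1=8=h, 28→(28−8)÷1=20=t.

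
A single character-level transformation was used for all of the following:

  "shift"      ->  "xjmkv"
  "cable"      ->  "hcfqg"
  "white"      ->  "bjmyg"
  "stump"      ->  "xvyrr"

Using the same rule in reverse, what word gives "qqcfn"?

loyal

Shifts by position in shift: pos 0: s→x (+5), pos 1: h→j (+2), pos 2: i→m (+4), pos 3: f→k (+5), pos 4: t→v (+2) — repeating every 3. The shifts repeat in a cycle of length 3: positions 0,1,… shift by +5, +2, +4, then the pattern repeats.
Undoing it on qqcfn: q−5=l, q−2=o, c−4=y, f−5=a, n−2=l.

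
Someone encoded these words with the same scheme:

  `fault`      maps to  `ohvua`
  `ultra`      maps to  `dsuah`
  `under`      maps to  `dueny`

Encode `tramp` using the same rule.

cybvw

Shifts by position in fault: pos 0: f→o (+9), pos 1: a→h (+7), pos 2: u→v (+1), pos 3: l→u (+9), pos 4: t→a (+7) — repeating every 3. It's a Vigenère-style cipher with numeric key [9,7,1]: position i shifts by key[i mod 3].
On tramp: t+9=c, r+7=y, a+1=b, m+9=v, p+7=w.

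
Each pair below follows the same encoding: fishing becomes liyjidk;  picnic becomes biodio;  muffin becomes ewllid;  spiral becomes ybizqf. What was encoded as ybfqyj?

splash

f(5)→l(11) and i(8)→i(8) fit y≡25x+16 (mod 26); the inverse of 25 mod 26 is 25. Treating letters as 0–25, the rule is x ↦ 25x + 16 (mod 26).
Undoing it on ybfqyj: y(24)→25·(24−16)≡18=s; b(1)→25·(1−16)≡15=p; f(5)→25·(5−16)≡11=l; q(16)→25·(16−16)≡0=a; y(24)→25·(24−16)≡18=s; j(9)→25·(9−16)≡7=h (all mod 26).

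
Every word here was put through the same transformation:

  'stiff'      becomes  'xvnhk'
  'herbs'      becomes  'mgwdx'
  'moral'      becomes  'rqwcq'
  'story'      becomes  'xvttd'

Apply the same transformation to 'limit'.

The shifts repeat in a cycle of length 2: positions 0,1,… shift by +5, +2, then the pattern repeats.
Applying it to limit: l+5=q, i+2=k, m+5=r, i+2=k, t+5=y.

qkrky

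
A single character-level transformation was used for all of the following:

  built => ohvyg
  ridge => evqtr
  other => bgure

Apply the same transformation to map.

znc

Compare letters: b→o is +13, u→h is +13, i→v is +13 — a constant shift. This is a Caesar cipher with shift 13.
Applying it to map: m+13=z, a+13=n, p+13=c.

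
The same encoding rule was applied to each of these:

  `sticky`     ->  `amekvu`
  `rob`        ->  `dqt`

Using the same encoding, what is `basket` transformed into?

vgmucd

The output letters match the input read backwards, each shifted +2: sticky reversed is ykcits. Read the word backwards and shift each letter +2.
Applying it to basket: reverse → teksab; then shift: t+2=v, e+2=g, k+2=m, s+2=u, a+2=c, b+2=d.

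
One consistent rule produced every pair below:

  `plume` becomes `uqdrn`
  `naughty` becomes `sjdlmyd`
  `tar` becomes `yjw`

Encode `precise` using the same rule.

uwnhrxn

The shift depends on letter class: consonant p→u is +5, but vowel u→d is +9. Two shifts are in play — +9 for a/e/i/o/u, +5 for every other letter.
For precise: p(cons)+5=u, r(cons)+5=w, e(vowel)+9=n, c(cons)+5=h, i(vowel)+9=r, s(cons)+5=x, e(vowel)+9=n.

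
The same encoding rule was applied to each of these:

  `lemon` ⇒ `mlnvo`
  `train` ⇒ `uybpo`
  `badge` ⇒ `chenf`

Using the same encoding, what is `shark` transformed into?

tobyl

Shifts by position in lemon: pos 0: l→m (+1), pos 1: e→l (+7), pos 2: m→n (+1), pos 3: o→v (+7) — repeating every 2. A repeating key of period 2 is used — shifts +1, +7 over and over.
On shark: s+1=t, h+7=o, a+1=b, r+7=y, k+1=l.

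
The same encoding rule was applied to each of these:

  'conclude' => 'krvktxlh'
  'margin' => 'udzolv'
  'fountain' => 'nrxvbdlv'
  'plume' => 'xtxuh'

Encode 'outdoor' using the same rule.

The shift depends on letter class: consonant c→k is +8, but vowel o→r is +3. The rule splits by letter class: vowels +3, consonants +8.
On outdoor: o(vowel)+3=r, u(vowel)+3=x, t(cons)+8=b, d(cons)+8=l, o(vowel)+3=r, o(vowel)+3=r, r(cons)+8=z.

rxblrrz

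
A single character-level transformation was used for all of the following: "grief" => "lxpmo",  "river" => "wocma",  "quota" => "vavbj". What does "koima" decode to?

In grief: g→l is +5, r→x is +6, i→p is +7, e→m is +8 — the shift increases by 1 each position. Letter i (0-indexed) is shifted by i+5, so successive shifts are 5, 6, 7, ….
Reversing it on koima: k−5=f, o−6=i, i−7=b, m−8=e, a−9=r.

fiber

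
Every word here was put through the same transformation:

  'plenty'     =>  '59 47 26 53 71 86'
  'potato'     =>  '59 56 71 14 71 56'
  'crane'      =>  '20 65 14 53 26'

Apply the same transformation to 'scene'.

p(#16)→59 and l(#12)→47: differences scale by 3, so n = 3·pos + 11. The formula is n = 3×(alphabet index, a=1) + 11.
Applying it to scene: s=19→68, c=3→20, e=5→26, n=14→53, e=5→26.

68 20 26 53 26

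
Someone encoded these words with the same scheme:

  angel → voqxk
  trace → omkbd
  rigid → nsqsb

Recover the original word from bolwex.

Read the word backwards and shift each letter +10.
Decoding bolwex: shift back: b−10=r, o−10=e, l−10=b, w−10=m, e−10=u, x−10=n → rebmun; then reverse → number.

number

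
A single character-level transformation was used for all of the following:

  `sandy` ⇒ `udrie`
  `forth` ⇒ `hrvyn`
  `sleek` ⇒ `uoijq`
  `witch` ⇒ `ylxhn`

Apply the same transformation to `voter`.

In sandy: s→u is +2, a→d is +3, n→r is +4, d→i is +5 — the shift increases by 1 each position. Each letter shifts forward by (position + 2), i.e. 2, 3, 4, … — the shift grows by one for each successive letter.
Applying it to voter: v+2=x, o+3=r, t+4=x, e+5=j, r+6=x.

xrxjx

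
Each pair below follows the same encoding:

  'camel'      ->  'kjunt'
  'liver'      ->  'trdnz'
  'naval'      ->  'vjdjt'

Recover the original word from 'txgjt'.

loyal

Shifts by position in camel: pos 0: c→k (+8), pos 1: a→j (+9), pos 2: m→u (+8), pos 3: e→n (+9) — repeating every 2. It's a Vigenère-style cipher with numeric key [8,9]: position i shifts by key[i mod 2].
Reversing it on txgjt: t−8=l, x−9=o, g−8=y, j−9=a, t−8=l.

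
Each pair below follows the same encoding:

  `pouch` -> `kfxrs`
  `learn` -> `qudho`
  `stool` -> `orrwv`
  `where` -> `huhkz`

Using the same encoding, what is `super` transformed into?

uhsxv

The word is reversed, then every letter is shifted forward by 3.
For super: reverse → repus; then shift: r+3=u, e+3=h, p+3=s, u+3=x, s+3=v.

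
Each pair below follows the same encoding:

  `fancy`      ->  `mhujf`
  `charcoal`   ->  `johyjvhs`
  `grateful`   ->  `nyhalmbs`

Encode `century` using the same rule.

Compare letters: f→m is +7, a→h is +7, n→u is +7 — a constant shift. It's a constant shift of +7 (ROT7).
For century: c+7=j, e+7=l, n+7=u, t+7=a, u+7=b, r+7=y, y+7=f.

jluabyf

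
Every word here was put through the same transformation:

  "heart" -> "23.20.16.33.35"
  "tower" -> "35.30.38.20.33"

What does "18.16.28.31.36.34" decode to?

h is letter #8 and maps to 23: an offset of 15. Each letter is replaced by its alphabet position (a=1..z=26) + 15.
Undoing it on 18.16.28.31.36.34: 18→(18−15)÷1=3=c, 16→(16−15)÷1=1=a, 28→(28−15)÷1=13=m, 31→(31−15)÷1=16=p, 36→(36−15)÷1=21=u, 34→(34−15)÷1=19=s.

campus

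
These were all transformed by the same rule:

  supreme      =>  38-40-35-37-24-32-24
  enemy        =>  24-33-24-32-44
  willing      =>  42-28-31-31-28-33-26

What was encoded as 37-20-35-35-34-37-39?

rapport

s is letter #19 and maps to 38: an offset of 19. The number is (letter's place in the alphabet, a=1) + 19.
Undoing it on 37-20-35-35-34-37-39: 37→(37−19)÷1=18=r, 20→(20−19)÷1=1=a, 35→(35−19)÷1=16=p, 35→(35−19)÷1=16=p, 34→(34−19)÷1=15=o, 37→(37−19)÷1=18=r, 39→(39−19)÷1=20=t.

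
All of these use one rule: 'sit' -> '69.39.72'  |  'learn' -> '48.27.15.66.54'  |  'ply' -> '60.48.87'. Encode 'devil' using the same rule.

s(#19)→69 and i(#9)→39: differences scale by 3, so n = 3·pos + 12. With a=1..z=26, the number is 3·pos + 12.
On devil: d=4→24, e=5→27, v=22→78, i=9→39, l=12→48.

24.27.78.39.48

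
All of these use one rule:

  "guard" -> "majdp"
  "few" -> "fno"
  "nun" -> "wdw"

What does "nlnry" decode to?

The output letters match the input read backwards, each shifted +9: guard reversed is draug. Read the word backwards and shift each letter +9.
Reversing it on nlnry: shift back: n−9=e, l−9=c, n−9=e, r−9=i, y−9=p → eceip; then reverse → piece.

piece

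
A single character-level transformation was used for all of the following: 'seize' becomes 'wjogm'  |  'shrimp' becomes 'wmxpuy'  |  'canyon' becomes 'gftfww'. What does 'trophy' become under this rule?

xwuwph

Each letter shifts forward by (position + 4), i.e. 4, 5, 6, … — the shift grows by one for each successive letter.
On trophy: t+4=x, r+5=w, o+6=u, p+7=w, h+8=p, y+9=h.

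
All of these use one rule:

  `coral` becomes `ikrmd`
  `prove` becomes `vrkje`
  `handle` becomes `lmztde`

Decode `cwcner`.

sister

Each letter's alphabet position (a=0..z=25) is mapped through 11·x+12 mod 26 — an affine cipher.
Decoding cwcner: c(2)→19·(2−12)≡18=s; w(22)→19·(22−12)≡8=i; c(2)→19·(2−12)≡18=s; n(13)→19·(13−12)≡19=t; e(4)→19·(4−12)≡4=e; r(17)→19·(17−12)≡17=r (all mod 26).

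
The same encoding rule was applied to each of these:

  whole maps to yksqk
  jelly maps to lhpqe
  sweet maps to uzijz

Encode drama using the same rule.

fuerg

In whole: w→y is +2, h→k is +3, o→s is +4, l→q is +5 — the shift increases by 1 each position. Each letter shifts forward by (position + 2), i.e. 2, 3, 4, … — the shift grows by one for each successive letter.
Applying it to drama: d+2=f, r+3=u, a+4=e, m+5=r, a+6=g.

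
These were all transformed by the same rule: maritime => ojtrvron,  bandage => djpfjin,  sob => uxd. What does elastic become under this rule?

nnjuvre

The shift depends on letter class: consonant m→o is +2, but vowel a→j is +9. Vowels shift forward by 9 and consonants shift forward by 2.
On elastic: e(vowel)+9=n, l(cons)+2=n, a(vowel)+9=j, s(cons)+2=u, t(cons)+2=v, i(vowel)+9=r, c(cons)+2=e.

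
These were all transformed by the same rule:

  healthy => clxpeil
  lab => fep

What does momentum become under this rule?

The output letters match the input read backwards, each shifted +4: healthy reversed is yhtlaeh. The word is reversed, then every letter is shifted forward by 4.
For momentum: reverse → mutnemom; then shift: m+4=q, u+4=y, t+4=x, n+4=r, e+4=i, m+4=q, o+4=s, m+4=q.

qyxriqsq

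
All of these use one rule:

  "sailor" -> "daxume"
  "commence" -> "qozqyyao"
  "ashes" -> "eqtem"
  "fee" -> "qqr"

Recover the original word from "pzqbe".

The output letters match the input read backwards, each shifted +12: sailor reversed is rolias. Read the word backwards and shift each letter +12.
Undoing it on pzqbe: shift back: p−12=d, z−12=n, q−12=e, b−12=p, e−12=s → dneps; then reverse → spend.

spend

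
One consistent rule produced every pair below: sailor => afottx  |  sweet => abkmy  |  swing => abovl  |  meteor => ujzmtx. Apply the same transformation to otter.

wyzmw

Shifts by position in sailor: pos 0: s→a (+8), pos 1: a→f (+5), pos 2: i→o (+6), pos 3: l→t (+8), pos 4: o→t (+5), pos 5: r→x (+6) — repeating every 3. A repeating key of period 3 is used — shifts +8, +5, +6 over and over.
Applying it to otter: o+8=w, t+5=y, t+6=z, e+8=m, r+5=w.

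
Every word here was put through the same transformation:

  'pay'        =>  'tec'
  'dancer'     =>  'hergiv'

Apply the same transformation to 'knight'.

Compare letters: p→t is +4, a→e is +4, y→c is +4 — a constant shift. Every letter moves 4 places later in the alphabet, wrapping around z→a.
Applying it to knight: k+4=o, n+4=r, i+4=m, g+4=k, h+4=l, t+4=x.

ormklx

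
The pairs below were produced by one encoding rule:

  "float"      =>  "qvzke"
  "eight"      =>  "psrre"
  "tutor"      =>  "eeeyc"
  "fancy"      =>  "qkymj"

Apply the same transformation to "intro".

txebz

The shifts repeat in a cycle of length 2: positions 0,1,… shift by +11, +10, then the pattern repeats.
Applying it to intro: i+11=t, n+10=x, t+11=e, r+10=b, o+11=z.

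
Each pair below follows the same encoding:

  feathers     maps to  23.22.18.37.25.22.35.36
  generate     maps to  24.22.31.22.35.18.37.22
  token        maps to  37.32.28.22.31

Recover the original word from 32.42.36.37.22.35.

f is letter #6 and maps to 23: an offset of 17. Letters become their 1-based position plus 17 (so a→18, b→19, …).
Undoing it on 32.42.36.37.22.35: 32→(32−17)÷1=15=o, 42→(42−17)÷1=25=y, 36→(36−17)÷1=19=s, 37→(37−17)÷1=20=t, 22→(22−17)÷1=5=e, 35→(35−17)÷1=18=r.

oyster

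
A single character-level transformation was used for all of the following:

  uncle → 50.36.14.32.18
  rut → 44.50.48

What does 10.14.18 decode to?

ace

u(#21)→50 and n(#14)→36: differences scale by 2, so n = 2·pos + 8. With a=1..z=26, the number is 2·pos + 8.
Reversing it on 10.14.18: 10→(10−8)÷2=1=a, 14→(14−8)÷2=3=c, 18→(18−8)÷2=5=e.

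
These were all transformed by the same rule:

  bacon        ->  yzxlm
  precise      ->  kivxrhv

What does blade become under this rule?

yozwv

Each pair mirrors across the alphabet (b↔y, a↔z, c↔x): positions sum to 25. This is the alphabet-reversal cipher (Atbash): a becomes z, b becomes y, etc.
For blade: b↔y, l↔o, a↔z, d↔w, e↔v.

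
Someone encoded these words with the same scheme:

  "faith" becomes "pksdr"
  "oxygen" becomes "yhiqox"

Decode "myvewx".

column

Compare letters: f→p is +10, a→k is +10, i→s is +10 — a constant shift. It's a constant shift of +10 (ROT10).
Undoing it on myvewx: m−10=c, y−10=o, v−10=l, e−10=u, w−10=m, x−10=n.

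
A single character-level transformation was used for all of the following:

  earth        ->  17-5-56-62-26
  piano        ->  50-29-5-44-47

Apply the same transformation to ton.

62-47-44

e(#5)→17 and a(#1)→5: differences scale by 3, so n = 3·pos + 2. With a=1..z=26, the number is 3·pos + 2.
Applying it to ton: t=20→62, o=15→47, n=14→44.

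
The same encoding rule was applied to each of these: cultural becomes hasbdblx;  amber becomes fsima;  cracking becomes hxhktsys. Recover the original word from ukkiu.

In cultural: c→h is +5, u→a is +6, l→s is +7, t→b is +8 — the shift increases by 1 each position. Letter i (0-indexed) is shifted by i+5, so successive shifts are 5, 6, 7, ….
Reversing it on ukkiu: u−5=p, k−6=e, k−7=d, i−8=a, u−9=l.

pedal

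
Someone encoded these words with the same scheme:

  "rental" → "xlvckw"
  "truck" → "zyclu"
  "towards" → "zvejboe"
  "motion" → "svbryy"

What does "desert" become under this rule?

Each letter shifts forward by (position + 6), i.e. 6, 7, 8, … — the shift grows by one for each successive letter.
For desert: d+6=j, e+7=l, s+8=a, e+9=n, r+10=b, t+11=e.

jlanbe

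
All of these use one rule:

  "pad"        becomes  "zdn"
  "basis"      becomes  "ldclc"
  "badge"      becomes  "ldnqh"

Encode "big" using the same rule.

llq

The rule splits by letter class: vowels +3, consonants +10.
For big: b(cons)+10=l, i(vowel)+3=l, g(cons)+10=q.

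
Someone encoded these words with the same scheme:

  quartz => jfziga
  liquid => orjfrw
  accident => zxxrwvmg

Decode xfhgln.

Letters are reflected about the middle of the alphabet (position → 25−position): Atbash.
Decoding xfhgln: x↔c, f↔u, h↔s, g↔t, l↔o, n↔m.

custom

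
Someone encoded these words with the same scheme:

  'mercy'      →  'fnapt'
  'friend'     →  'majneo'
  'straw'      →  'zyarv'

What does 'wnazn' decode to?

Each letter's alphabet position (a=0..z=25) is mapped through 25·x+17 mod 26 — an affine cipher.
Undoing it on wnazn: w(22)→25·(22−17)≡21=v; n(13)→25·(13−17)≡4=e; a(0)→25·(0−17)≡17=r; z(25)→25·(25−17)≡18=s; n(13)→25·(13−17)≡4=e (all mod 26).

verse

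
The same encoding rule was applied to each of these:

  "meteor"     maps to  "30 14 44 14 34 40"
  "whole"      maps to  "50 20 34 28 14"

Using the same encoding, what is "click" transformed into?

The formula is n = 2×(alphabet index, a=1) + 4.
For click: c=3→10, l=12→28, i=9→22, c=3→10, k=11→26.

10 28 22 10 26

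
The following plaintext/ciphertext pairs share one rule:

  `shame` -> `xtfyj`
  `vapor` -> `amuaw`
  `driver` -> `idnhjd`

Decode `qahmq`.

local

Shifts by position in shame: pos 0: s→x (+5), pos 1: h→t (+12), pos 2: a→f (+5), pos 3: m→y (+12) — repeating every 2. The shifts repeat in a cycle of length 2: positions 0,1,… shift by +5, +12, then the pattern repeats.
Decoding qahmq: q−5=l, a−12=o, h−5=c, m−12=a, q−5=l.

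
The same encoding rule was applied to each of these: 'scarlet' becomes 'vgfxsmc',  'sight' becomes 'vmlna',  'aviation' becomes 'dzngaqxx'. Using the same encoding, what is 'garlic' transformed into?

jewrpk

In scarlet: s→v is +3, c→g is +4, a→f is +5, r→x is +6 — the shift increases by 1 each position. The shift increases by 1 at each position, starting from +3: 3, 4, 5, ….
Applying it to garlic: g+3=j, a+4=e, r+5=w, l+6=r, i+7=p, c+8=k.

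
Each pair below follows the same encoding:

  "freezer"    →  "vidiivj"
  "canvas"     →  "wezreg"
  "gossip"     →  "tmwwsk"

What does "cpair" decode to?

The word is reversed, then every letter is shifted forward by 4.
Undoing it on cpair: shift back: c−4=y, p−4=l, a−4=w, i−4=e, r−4=n → ylwen; then reverse → newly.

newly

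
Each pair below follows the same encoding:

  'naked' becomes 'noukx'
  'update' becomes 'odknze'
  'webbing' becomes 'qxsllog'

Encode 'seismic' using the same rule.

The output letters match the input read backwards, each shifted +10: naked reversed is dekan. Two steps: reverse the string, then apply a Caesar shift of +10.
On seismic: reverse → cimsies; then shift: c+10=m, i+10=s, m+10=w, s+10=c, i+10=s, e+10=o, s+10=c.

mswcsoc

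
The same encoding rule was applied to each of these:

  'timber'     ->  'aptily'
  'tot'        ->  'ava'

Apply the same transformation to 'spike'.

This is a Caesar cipher with shift 7.
Applying it to spike: s+7=z, p+7=w, i+7=p, k+7=r, e+7=l.

zwprl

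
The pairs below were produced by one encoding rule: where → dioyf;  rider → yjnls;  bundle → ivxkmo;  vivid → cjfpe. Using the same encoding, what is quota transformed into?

xvyab

The shifts repeat in a cycle of length 3: positions 0,1,… shift by +7, +1, +10, then the pattern repeats.
For quota: q+7=x, u+1=v, o+10=y, t+7=a, a+1=b.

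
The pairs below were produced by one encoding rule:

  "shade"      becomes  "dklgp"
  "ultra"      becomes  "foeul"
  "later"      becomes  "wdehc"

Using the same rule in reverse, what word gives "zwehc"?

otter

Shifts by position in shade: pos 0: s→d (+11), pos 1: h→k (+3), pos 2: a→l (+11), pos 3: d→g (+3) — repeating every 2. It's a Vigenère-style cipher with numeric key [11,3]: position i shifts by key[i mod 2].
Undoing it on zwehc: z−11=o, w−3=t, e−11=t, h−3=e, c−11=r.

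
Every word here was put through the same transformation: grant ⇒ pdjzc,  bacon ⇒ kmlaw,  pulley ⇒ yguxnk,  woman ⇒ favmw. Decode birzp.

A repeating key of period 2 is used — shifts +9, +12 over and over.
Decoding birzp: b−9=s, i−12=w, r−9=i, z−12=n, p−9=g.

swing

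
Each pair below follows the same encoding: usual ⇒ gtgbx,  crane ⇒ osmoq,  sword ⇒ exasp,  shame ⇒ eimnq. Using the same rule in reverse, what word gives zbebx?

nasal

Shifts by position in usual: pos 0: u→g (+12), pos 1: s→t (+1), pos 2: u→g (+12), pos 3: a→b (+1) — repeating every 2. The shifts repeat in a cycle of length 2: positions 0,1,… shift by +12, +1, then the pattern repeats.
Decoding zbebx: z−12=n, b−1=a, e−12=s, b−1=a, x−12=l.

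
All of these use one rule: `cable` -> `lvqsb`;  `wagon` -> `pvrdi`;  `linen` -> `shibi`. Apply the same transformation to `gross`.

rodjj

This is an affine cipher: with a=0,…,z=25, each position x becomes (21x+21) mod 26.
Applying it to gross: g(6)→21·6+21≡17=r; r(17)→21·17+21≡14=o; o(14)→21·14+21≡3=d; s(18)→21·18+21≡9=j; s(18)→21·18+21≡9=j (all mod 26).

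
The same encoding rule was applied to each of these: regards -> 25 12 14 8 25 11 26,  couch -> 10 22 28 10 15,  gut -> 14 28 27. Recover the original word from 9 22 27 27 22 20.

Letters become their 1-based position plus 7 (so a→8, b→9, …).
Reversing it on 9 22 27 27 22 20: 9→(9−7)÷1=2=b, 22→(22−7)÷1=15=o, 27→(27−7)÷1=20=t, 27→(27−7)÷1=20=t, 22→(22−7)÷1=15=o, 20→(20−7)÷1=13=m.

bottom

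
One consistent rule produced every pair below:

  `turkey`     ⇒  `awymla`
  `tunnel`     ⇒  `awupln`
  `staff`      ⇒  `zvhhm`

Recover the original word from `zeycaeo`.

Shifts by position in turkey: pos 0: t→a (+7), pos 1: u→w (+2), pos 2: r→y (+7), pos 3: k→m (+2) — repeating every 2. A repeating key of period 2 is used — shifts +7, +2 over and over.
Reversing it on zeycaeo: z−7=s, e−2=c, y−7=r, c−2=a, a−7=t, e−2=c, o−7=h.

scratch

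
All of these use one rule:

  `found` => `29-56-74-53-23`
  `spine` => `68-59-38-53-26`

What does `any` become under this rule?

14-53-86

f(#6)→29 and o(#15)→56: differences scale by 3, so n = 3·pos + 11. With a=1..z=26, the number is 3·pos + 11.
Applying it to any: a=1→14, n=14→53, y=25→86.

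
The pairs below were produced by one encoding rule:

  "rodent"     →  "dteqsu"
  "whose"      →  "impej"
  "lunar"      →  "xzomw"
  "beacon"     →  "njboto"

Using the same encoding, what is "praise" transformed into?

bwbuxf

Shifts by position in rodent: pos 0: r→d (+12), pos 1: o→t (+5), pos 2: d→e (+1), pos 3: e→q (+12), pos 4: n→s (+5), pos 5: t→u (+1) — repeating every 3. The shifts repeat in a cycle of length 3: positions 0,1,… shift by +12, +5, +1, then the pattern repeats.
Applying it to praise: p+12=b, r+5=w, a+1=b, i+12=u, s+5=x, e+1=f.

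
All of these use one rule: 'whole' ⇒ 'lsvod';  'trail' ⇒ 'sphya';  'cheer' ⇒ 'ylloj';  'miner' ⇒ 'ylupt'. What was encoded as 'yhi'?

The output letters match the input read backwards, each shifted +7: whole reversed is elohw. Two steps: reverse the string, then apply a Caesar shift of +7.
Undoing it on yhi: shift back: y−7=r, h−7=a, i−7=b → rab; then reverse → bar.

bar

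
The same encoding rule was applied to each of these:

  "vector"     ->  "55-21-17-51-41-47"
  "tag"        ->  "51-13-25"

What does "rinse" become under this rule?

With a=1..z=26, the number is 2·pos + 11.
For rinse: r=18→47, i=9→29, n=14→39, s=19→49, e=5→21.

47-29-39-49-21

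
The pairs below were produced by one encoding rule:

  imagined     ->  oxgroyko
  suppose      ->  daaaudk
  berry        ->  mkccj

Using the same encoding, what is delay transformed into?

The shift depends on letter class: consonant m→x is +11, but vowel i→o is +6. Two shifts are in play — +6 for a/e/i/o/u, +11 for every other letter.
On delay: d(cons)+11=o, e(vowel)+6=k, l(cons)+11=w, a(vowel)+6=g, y(cons)+11=j.

okwgj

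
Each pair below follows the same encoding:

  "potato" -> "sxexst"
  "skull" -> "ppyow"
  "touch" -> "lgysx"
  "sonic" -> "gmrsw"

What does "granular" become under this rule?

vepyrevk

The output letters match the input read backwards, each shifted +4: potato reversed is otatop. Two steps: reverse the string, then apply a Caesar shift of +4.
Applying it to granular: reverse → ralunarg; then shift: r+4=v, a+4=e, l+4=p, u+4=y, n+4=r, a+4=e, r+4=v, g+4=k.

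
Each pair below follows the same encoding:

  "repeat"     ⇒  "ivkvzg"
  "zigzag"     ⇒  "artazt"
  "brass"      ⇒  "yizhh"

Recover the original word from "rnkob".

imply

Each pair mirrors across the alphabet (r↔i, e↔v, p↔k): positions sum to 25. This is the alphabet-reversal cipher (Atbash): a becomes z, b becomes y, etc.
Decoding rnkob: r↔i, n↔m, k↔p, o↔l, b↔y.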